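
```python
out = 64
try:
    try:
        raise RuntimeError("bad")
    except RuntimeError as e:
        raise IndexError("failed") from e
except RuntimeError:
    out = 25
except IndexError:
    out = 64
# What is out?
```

Step-by-step execution trace:
1. Inner try raises RuntimeError; inner `except RuntimeError as e` catches it.
2. `raise IndexError(...) from e` raises IndexError (RuntimeError is attached as __cause__, but only IndexError is active).
3. Outer `except RuntimeError` does not match IndexError; skipped.
4. Outer `except IndexError` matches → out = 64.
Result: 64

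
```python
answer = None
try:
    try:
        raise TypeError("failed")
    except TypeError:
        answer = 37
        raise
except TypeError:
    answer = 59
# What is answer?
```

Step-by-step execution trace:
1. Inner try: `raise TypeError("failed")` raises TypeError.
2. Inner `except TypeError` matches → answer = 37.
3. bare `raise` re-raises the same TypeError.
4. Outer `except TypeError` matches → answer = 59.
Result: 59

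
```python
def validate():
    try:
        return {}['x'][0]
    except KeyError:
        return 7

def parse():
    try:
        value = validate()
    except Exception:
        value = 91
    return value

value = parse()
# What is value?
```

Step-by-step execution trace:
1. `parse()` calls `validate()`.
2. In validate: `{}['x'][0]` raises KeyError; `except KeyError` catches it → returns 7.
3. In parse: `value = validate()` → value = 7. No exception reaches parse.
4. `except Exception` is skipped; parse returns 7.
5. value = 7.
Result: 7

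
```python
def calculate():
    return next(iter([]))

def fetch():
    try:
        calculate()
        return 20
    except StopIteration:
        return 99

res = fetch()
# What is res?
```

Step-by-step execution trace:
1. `fetch()` calls `calculate()`.
2. `calculate()` evaluates `next(iter([]))`, which raises StopIteration; it propagates to the caller.
3. `return 20` is not reached.
4. `except StopIteration` in fetch matches → returns 99.
5. res = 99.
Result: 99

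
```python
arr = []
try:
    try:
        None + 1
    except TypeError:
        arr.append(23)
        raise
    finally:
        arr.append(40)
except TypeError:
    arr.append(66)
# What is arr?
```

Step-by-step execution trace:
1. Inner try: `None + 1` raises TypeError.
2. Inner `except TypeError` matches → `arr.append(23)` → arr = [23].
3. bare `raise` re-raises TypeError.
4. Inner `finally` runs during unwinding: `arr.append(40)` → arr = [23, 40].
5. Outer `except TypeError` matches → `arr.append(66)` → arr = [23, 40, 66].
Result: [23, 40, 66]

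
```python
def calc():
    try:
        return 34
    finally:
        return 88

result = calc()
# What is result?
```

Step-by-step execution trace:
1. `calc()` enters try: `return 34` sets pending return value 34.
2. Before returning, `finally: return 88` runs and overrides the pending return.
3. calc() returns 88 → result = 88.
Result: 88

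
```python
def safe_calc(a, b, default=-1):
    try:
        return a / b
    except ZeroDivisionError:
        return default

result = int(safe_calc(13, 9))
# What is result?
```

Step-by-step execution trace:
1. `safe_calc(13, 9)` enters try: `return 13 / 9` → returns 1.4444444444444444. No exception raised.
2. `except ZeroDivisionError` is skipped.
3. `int(1.4444444444444444)` → 1 → result = 1.
Result: 1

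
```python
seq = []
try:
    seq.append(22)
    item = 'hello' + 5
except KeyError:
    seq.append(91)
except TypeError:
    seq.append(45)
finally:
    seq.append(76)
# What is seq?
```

Step-by-step execution trace:
1. try: `seq.append(22)` → seq = [22].
2. `item = 'hello' + 5` raises TypeError.
3. `except KeyError` does not match TypeError; skipped.
4. `except TypeError` matches → `seq.append(45)` → seq = [22, 45].
5. finally always runs: `seq.append(76)` → seq = [22, 45, 76].
Result: [22, 45, 76]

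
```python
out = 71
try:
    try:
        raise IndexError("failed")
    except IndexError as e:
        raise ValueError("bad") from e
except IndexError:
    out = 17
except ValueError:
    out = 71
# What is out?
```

Step-by-step execution trace:
1. Inner try raises IndexError; inner `except IndexError as e` catches it.
2. `raise ValueError(...) from e` raises ValueError (IndexError is attached as __cause__, but only ValueError is active).
3. Outer `except IndexError` does not match ValueError; skipped.
4. Outer `except ValueError` matches → out = 71.
Result: 71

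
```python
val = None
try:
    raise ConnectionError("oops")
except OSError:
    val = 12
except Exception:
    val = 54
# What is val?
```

Step-by-step execution trace:
1. `raise ConnectionError(...)` raises ConnectionError.
2. `except OSError` matches (ConnectionError is a subclass of OSError) → val = 12.
3. `except Exception` is not reached.
Result: 12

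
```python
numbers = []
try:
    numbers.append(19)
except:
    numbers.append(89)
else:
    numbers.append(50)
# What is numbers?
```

Step-by-step execution trace:
1. try: `numbers.append(19)` → numbers = [19]. No exception raised.
2. `except` is skipped.
3. `else` runs (try completed without exception): `numbers.append(50)` → numbers = [19, 50].
Result: [19, 50]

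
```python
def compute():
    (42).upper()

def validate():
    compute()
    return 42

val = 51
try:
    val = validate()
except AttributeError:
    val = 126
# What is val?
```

Step-by-step execution trace:
1. val starts at 51.
2. try: `validate()` calls `compute()`.
3. `compute()` evaluates `(42).upper()`, which raises AttributeError; it propagates through validate (uncaught).
4. `return 42` in validate is not reached; the assignment to val does not complete.
5. `except AttributeError` matches → val = 126.
Result: 126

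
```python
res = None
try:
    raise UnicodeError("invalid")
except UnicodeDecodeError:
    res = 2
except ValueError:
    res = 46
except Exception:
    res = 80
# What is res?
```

Step-by-step execution trace:
1. `raise UnicodeError(...)` raises UnicodeError.
2. `except UnicodeDecodeError` does not match (UnicodeError is not a subclass of UnicodeDecodeError); skipped.
3. `except ValueError` matches (UnicodeError is a subclass of ValueError) → res = 46.
4. `except Exception` is not reached.
Result: 46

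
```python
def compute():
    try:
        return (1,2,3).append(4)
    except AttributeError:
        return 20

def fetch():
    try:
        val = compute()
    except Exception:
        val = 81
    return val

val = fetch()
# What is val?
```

Step-by-step execution trace:
1. `fetch()` calls `compute()`.
2. In compute: `(1,2,3).append(4)` raises AttributeError; `except AttributeError` catches it → returns 20.
3. In fetch: `val = compute()` → val = 20. No exception reaches fetch.
4. `except Exception` is skipped; fetch returns 20.
5. val = 20.
Result: 20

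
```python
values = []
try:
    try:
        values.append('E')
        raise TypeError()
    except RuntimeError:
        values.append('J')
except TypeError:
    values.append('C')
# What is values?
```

Step-by-step execution trace:
1. Inner try: `values.append('E')` → values = ['E'].
2. `raise TypeError()` raises TypeError.
3. Inner `except RuntimeError` does not match TypeError; exception propagates to outer try.
4. Outer `except TypeError` matches → `values.append('C')` → values = ['E', 'C'].
Result: ['E', 'C']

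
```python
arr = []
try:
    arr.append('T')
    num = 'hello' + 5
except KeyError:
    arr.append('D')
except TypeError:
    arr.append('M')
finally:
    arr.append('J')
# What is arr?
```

Step-by-step execution trace:
1. try: `arr.append('T')` → arr = ['T'].
2. `num = 'hello' + 5` raises TypeError.
3. `except KeyError` does not match TypeError; skipped.
4. `except TypeError` matches → `arr.append('M')` → arr = ['T', 'M'].
5. finally always runs: `arr.append('J')` → arr = ['T', 'M', 'J'].
Result: ['T', 'M', 'J']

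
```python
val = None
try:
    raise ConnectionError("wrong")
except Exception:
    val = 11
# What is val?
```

Step-by-step execution trace:
1. `raise ConnectionError(...)` raises ConnectionError.
2. `except Exception` matches (ConnectionError is a subclass of Exception) → val = 11.
Result: 11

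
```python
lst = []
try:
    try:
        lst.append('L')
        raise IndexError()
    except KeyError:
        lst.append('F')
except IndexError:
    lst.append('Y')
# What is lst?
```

Step-by-step execution trace:
1. Inner try: `lst.append('L')` → lst = ['L'].
2. `raise IndexError()` raises IndexError.
3. Inner `except KeyError` does not match IndexError; exception propagates to outer try.
4. Outer `except IndexError` matches → `lst.append('Y')` → lst = ['L', 'Y'].
Result: ['L', 'Y']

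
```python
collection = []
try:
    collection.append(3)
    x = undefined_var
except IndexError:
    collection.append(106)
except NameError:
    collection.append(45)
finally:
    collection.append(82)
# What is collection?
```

Step-by-step execution trace:
1. try: `collection.append(3)` → collection = [3].
2. `x = undefined_var` raises NameError.
3. `except IndexError` does not match NameError; skipped.
4. `except NameError` matches → `collection.append(45)` → collection = [3, 45].
5. finally always runs: `collection.append(82)` → collection = [3, 45, 82].
Result: [3, 45, 82]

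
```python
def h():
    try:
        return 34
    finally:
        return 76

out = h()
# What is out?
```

Step-by-step execution trace:
1. `h()` enters try: `return 34` sets pending return value 34.
2. Before returning, `finally: return 76` runs and overrides the pending return.
3. h() returns 76 → out = 76.
Result: 76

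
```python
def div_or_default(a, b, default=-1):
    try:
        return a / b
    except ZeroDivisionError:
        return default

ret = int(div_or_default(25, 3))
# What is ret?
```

Step-by-step execution trace:
1. `div_or_default(25, 3)` enters try: `return 25 / 3` → returns 8.333333333333334. No exception raised.
2. `except ZeroDivisionError` is skipped.
3. `int(8.333333333333334)` → 8 → ret = 8.
Result: 8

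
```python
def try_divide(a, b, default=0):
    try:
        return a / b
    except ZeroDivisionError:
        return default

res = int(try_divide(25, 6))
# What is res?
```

Step-by-step execution trace:
1. `try_divide(25, 6)` enters try: `return 25 / 6` → returns 4.166666666666667. No exception raised.
2. `except ZeroDivisionError` is skipped.
3. `int(4.166666666666667)` → 4 → res = 4.
Result: 4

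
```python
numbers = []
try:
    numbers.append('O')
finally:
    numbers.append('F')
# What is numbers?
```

Step-by-step execution trace:
1. try: `numbers.append('O')` → numbers = ['O'].
2. The try body completes without raising.
3. finally always runs: `numbers.append('F')` → numbers = ['O', 'F'].
Result: ['O', 'F']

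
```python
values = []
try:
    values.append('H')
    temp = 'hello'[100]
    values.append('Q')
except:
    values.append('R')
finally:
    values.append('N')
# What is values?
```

Step-by-step execution trace:
1. try: `values.append('H')` → values = ['H'].
2. `temp = 'hello'[100]` raises IndexError; `values.append('Q')` is not reached.
3. bare `except` matches → `values.append('R')` → values = ['H', 'R'].
4. finally always runs: `values.append('N')` → values = ['H', 'R', 'N'].
Result: ['H', 'R', 'N']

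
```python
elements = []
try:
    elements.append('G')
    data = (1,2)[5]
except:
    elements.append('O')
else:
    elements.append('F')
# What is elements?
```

Step-by-step execution trace:
1. try: `elements.append('G')` → elements = ['G'].
2. `data = (1,2)[5]` raises IndexError.
3. bare `except` matches → `elements.append('O')` → elements = ['G', 'O'].
4. `else` is skipped (an exception was raised).
Result: ['G', 'O']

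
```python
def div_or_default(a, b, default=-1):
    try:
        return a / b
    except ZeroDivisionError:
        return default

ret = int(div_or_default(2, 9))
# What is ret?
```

Step-by-step execution trace:
1. `div_or_default(2, 9)` enters try: `return 2 / 9` → returns 0.2222222222222222. No exception raised.
2. `except ZeroDivisionError` is skipped.
3. `int(0.2222222222222222)` → 0 → ret = 0.
Result: 0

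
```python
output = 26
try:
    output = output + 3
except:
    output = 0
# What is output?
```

Step-by-step execution trace:
1. output starts at 26.
2. try: `output = output + 3` → output = 29. No exception raised.
3. `except` is skipped.
Result: 29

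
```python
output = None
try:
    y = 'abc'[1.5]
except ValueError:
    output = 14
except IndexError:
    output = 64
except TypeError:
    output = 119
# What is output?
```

Step-by-step execution trace:
1. `y = 'abc'[1.5]` raises TypeError.
2. `except ValueError` does not match TypeError; skipped.
3. `except IndexError` does not match TypeError; skipped.
4. `except TypeError` matches → output = 119.
Result: 119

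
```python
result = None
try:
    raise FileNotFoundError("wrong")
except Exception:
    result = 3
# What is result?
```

Step-by-step execution trace:
1. `raise FileNotFoundError(...)` raises FileNotFoundError.
2. `except Exception` matches (FileNotFoundError is a subclass of Exception) → result = 3.
Result: 3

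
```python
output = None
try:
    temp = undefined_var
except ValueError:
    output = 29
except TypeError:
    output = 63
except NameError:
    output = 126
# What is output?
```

Step-by-step execution trace:
1. `temp = undefined_var` raises NameError.
2. `except ValueError` does not match NameError; skipped.
3. `except TypeError` does not match NameError; skipped.
4. `except NameError` matches → output = 126.
Result: 126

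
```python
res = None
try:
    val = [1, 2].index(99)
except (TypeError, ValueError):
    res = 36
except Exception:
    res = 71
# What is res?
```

Step-by-step execution trace:
1. `val = [1, 2].index(99)` raises ValueError.
2. `except (TypeError, ValueError)` matches (ValueError is in the tuple) → res = 36.
3. `except Exception` is not reached.
Result: 36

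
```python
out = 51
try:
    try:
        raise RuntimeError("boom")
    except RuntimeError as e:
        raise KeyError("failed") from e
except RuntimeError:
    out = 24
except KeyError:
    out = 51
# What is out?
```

Step-by-step execution trace:
1. Inner try raises RuntimeError; inner `except RuntimeError as e` catches it.
2. `raise KeyError(...) from e` raises KeyError (RuntimeError is attached as __cause__, but only KeyError is active).
3. Outer `except RuntimeError` does not match KeyError; skipped.
4. Outer `except KeyError` matches → out = 51.
Result: 51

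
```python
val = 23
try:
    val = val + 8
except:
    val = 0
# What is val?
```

Step-by-step execution trace:
1. val starts at 23.
2. try: `val = val + 8` → val = 31. No exception raised.
3. `except` is skipped.
Result: 31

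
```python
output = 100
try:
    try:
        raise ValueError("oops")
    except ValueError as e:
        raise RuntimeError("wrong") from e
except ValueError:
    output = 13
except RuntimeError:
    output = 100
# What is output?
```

Step-by-step execution trace:
1. Inner try raises ValueError; inner `except ValueError as e` catches it.
2. `raise RuntimeError(...) from e` raises RuntimeError (ValueError is attached as __cause__, but only RuntimeError is active).
3. Outer `except ValueError` does not match RuntimeError; skipped.
4. Outer `except RuntimeError` matches → output = 100.
Result: 100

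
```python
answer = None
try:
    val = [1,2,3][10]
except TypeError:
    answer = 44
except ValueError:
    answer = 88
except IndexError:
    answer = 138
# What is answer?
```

Step-by-step execution trace:
1. `val = [1,2,3][10]` raises IndexError.
2. `except TypeError` does not match IndexError; skipped.
3. `except ValueError` does not match IndexError; skipped.
4. `except IndexError` matches → answer = 138.
Result: 138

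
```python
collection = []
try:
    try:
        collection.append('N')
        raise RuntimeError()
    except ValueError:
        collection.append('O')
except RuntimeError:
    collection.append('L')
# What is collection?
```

Step-by-step execution trace:
1. Inner try: `collection.append('N')` → collection = ['N'].
2. `raise RuntimeError()` raises RuntimeError.
3. Inner `except ValueError` does not match RuntimeError; exception propagates to outer try.
4. Outer `except RuntimeError` matches → `collection.append('L')` → collection = ['N', 'L'].
Result: ['N', 'L']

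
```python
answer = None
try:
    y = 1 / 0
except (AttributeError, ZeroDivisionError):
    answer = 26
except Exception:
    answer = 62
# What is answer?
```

Step-by-step execution trace:
1. `y = 1 / 0` raises ZeroDivisionError.
2. `except (AttributeError, ZeroDivisionError)` matches (ZeroDivisionError is in the tuple) → answer = 26.
3. `except Exception` is not reached.
Result: 26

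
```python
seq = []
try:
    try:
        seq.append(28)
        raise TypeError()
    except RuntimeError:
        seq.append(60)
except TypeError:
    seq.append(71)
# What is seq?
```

Step-by-step execution trace:
1. Inner try: `seq.append(28)` → seq = [28].
2. `raise TypeError()` raises TypeError.
3. Inner `except RuntimeError` does not match TypeError; exception propagates to outer try.
4. Outer `except TypeError` matches → `seq.append(71)` → seq = [28, 71].
Result: [28, 71]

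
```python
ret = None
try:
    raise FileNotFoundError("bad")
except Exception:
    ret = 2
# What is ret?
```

Step-by-step execution trace:
1. `raise FileNotFoundError(...)` raises FileNotFoundError.
2. `except Exception` matches (FileNotFoundError is a subclass of Exception) → ret = 2.
Result: 2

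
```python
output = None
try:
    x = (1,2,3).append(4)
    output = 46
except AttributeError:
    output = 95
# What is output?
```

Step-by-step execution trace:
1. `x = (1,2,3).append(4)` raises AttributeError.
2. `output = 46` is not reached.
3. `except AttributeError` matches → output = 95.
Result: 95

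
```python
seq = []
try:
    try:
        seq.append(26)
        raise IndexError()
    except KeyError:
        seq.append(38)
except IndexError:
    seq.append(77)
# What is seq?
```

Step-by-step execution trace:
1. Inner try: `seq.append(26)` → seq = [26].
2. `raise IndexError()` raises IndexError.
3. Inner `except KeyError` does not match IndexError; exception propagates to outer try.
4. Outer `except IndexError` matches → `seq.append(77)` → seq = [26, 77].
Result: [26, 77]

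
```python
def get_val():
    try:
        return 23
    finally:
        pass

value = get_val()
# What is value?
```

Step-by-step execution trace:
1. `get_val()` enters try: `return 23` sets pending return value 23.
2. Before returning, `finally: pass` runs (no effect).
3. get_val() returns 23 → value = 23.
Result: 23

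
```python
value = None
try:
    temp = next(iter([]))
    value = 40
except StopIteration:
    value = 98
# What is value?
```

Step-by-step execution trace:
1. `temp = next(iter([]))` raises StopIteration.
2. `value = 40` is not reached.
3. `except StopIteration` matches → value = 98.
Result: 98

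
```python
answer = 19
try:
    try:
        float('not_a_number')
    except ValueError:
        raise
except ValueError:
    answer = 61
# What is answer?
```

Step-by-step execution trace:
1. Inner try: `float('not_a_number')` raises ValueError.
2. Inner `except ValueError` matches; bare `raise` re-raises the same ValueError.
3. Outer `except ValueError` matches → answer = 61.
Result: 61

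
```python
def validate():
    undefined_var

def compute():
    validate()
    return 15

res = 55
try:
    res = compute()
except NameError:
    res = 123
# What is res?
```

Step-by-step execution trace:
1. res starts at 55.
2. try: `compute()` calls `validate()`.
3. `validate()` evaluates `undefined_var`, which raises NameError; it propagates through compute (uncaught).
4. `return 15` in compute is not reached; the assignment to res does not complete.
5. `except NameError` matches → res = 123.
Result: 123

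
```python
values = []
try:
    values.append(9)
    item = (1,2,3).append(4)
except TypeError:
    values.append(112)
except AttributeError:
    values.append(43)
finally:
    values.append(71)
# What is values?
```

Step-by-step execution trace:
1. try: `values.append(9)` → values = [9].
2. `item = (1,2,3).append(4)` raises AttributeError.
3. `except TypeError` does not match AttributeError; skipped.
4. `except AttributeError` matches → `values.append(43)` → values = [9, 43].
5. finally always runs: `values.append(71)` → values = [9, 43, 71].
Result: [9, 43, 71]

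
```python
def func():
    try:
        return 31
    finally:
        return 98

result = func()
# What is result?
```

Step-by-step execution trace:
1. `func()` enters try: `return 31` sets pending return value 31.
2. Before returning, `finally: return 98` runs and overrides the pending return.
3. func() returns 98 → result = 98.
Result: 98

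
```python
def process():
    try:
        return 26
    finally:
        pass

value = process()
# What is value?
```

Step-by-step execution trace:
1. `process()` enters try: `return 26` sets pending return value 26.
2. Before returning, `finally: pass` runs (no effect).
3. process() returns 26 → value = 26.
Result: 26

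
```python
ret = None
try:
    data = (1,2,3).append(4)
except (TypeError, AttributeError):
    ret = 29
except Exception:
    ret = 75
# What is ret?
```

Step-by-step execution trace:
1. `data = (1,2,3).append(4)` raises AttributeError.
2. `except (TypeError, AttributeError)` matches (AttributeError is in the tuple) → ret = 29.
3. `except Exception` is not reached.
Result: 29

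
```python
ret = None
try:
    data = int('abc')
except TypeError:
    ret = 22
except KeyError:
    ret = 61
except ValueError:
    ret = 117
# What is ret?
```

Step-by-step execution trace:
1. `data = int('abc')` raises ValueError.
2. `except TypeError` does not match ValueError; skipped.
3. `except KeyError` does not match ValueError; skipped.
4. `except ValueError` matches → ret = 117.
Result: 117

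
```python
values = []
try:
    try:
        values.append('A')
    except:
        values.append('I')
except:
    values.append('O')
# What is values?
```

Step-by-step execution trace:
1. Inner try: `values.append('A')` → values = ['A']. No exception raised.
2. Inner `except` is skipped.
3. Inner try completes normally; outer `except` is skipped.
Result: ['A']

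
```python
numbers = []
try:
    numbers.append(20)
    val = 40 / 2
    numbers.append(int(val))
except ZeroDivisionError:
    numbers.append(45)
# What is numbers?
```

Step-by-step execution trace:
1. try: `numbers.append(20)` → numbers = [20].
2. `val = 40 / 2` → val = 20.0. No exception raised.
3. `numbers.append(int(val))` → numbers = [20, 20].
4. `except ZeroDivisionError` is skipped (no exception was raised).
Result: [20, 20]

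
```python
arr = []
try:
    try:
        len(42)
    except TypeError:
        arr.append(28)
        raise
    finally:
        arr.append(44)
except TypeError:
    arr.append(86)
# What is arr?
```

Step-by-step execution trace:
1. Inner try: `len(42)` raises TypeError.
2. Inner `except TypeError` matches → `arr.append(28)` → arr = [28].
3. bare `raise` re-raises TypeError.
4. Inner `finally` runs during unwinding: `arr.append(44)` → arr = [28, 44].
5. Outer `except TypeError` matches → `arr.append(86)` → arr = [28, 44, 86].
Result: [28, 44, 86]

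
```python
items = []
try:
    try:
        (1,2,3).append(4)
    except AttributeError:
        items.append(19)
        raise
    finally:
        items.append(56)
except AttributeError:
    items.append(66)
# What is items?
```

Step-by-step execution trace:
1. Inner try: `(1,2,3).append(4)` raises AttributeError.
2. Inner `except AttributeError` matches → `items.append(19)` → items = [19].
3. bare `raise` re-raises AttributeError.
4. Inner `finally` runs during unwinding: `items.append(56)` → items = [19, 56].
5. Outer `except AttributeError` matches → `items.append(66)` → items = [19, 56, 66].
Result: [19, 56, 66]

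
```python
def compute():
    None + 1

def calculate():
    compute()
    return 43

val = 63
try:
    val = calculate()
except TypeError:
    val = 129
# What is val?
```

Step-by-step execution trace:
1. val starts at 63.
2. try: `calculate()` calls `compute()`.
3. `compute()` evaluates `None + 1`, which raises TypeError; it propagates through calculate (uncaught).
4. `return 43` in calculate is not reached; the assignment to val does not complete.
5. `except TypeError` matches → val = 129.
Result: 129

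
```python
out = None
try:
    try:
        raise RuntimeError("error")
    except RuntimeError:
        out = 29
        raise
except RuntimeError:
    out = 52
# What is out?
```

Step-by-step execution trace:
1. Inner try: `raise RuntimeError("error")` raises RuntimeError.
2. Inner `except RuntimeError` matches → out = 29.
3. bare `raise` re-raises the same RuntimeError.
4. Outer `except RuntimeError` matches → out = 52.
Result: 52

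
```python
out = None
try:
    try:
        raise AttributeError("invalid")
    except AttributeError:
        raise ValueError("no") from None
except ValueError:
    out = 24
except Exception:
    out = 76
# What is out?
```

Step-by-step execution trace:
1. Inner try raises AttributeError; inner `except AttributeError` catches it.
2. `raise ValueError(...) from None` raises ValueError (from None suppresses __context__, but the active exception is still ValueError).
3. Outer `except ValueError` matches → out = 24.
4. `except Exception` is not reached.
Result: 24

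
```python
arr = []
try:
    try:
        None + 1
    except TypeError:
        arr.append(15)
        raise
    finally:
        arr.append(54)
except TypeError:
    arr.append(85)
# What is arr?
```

Step-by-step execution trace:
1. Inner try: `None + 1` raises TypeError.
2. Inner `except TypeError` matches → `arr.append(15)` → arr = [15].
3. bare `raise` re-raises TypeError.
4. Inner `finally` runs during unwinding: `arr.append(54)` → arr = [15, 54].
5. Outer `except TypeError` matches → `arr.append(85)` → arr = [15, 54, 85].
Result: [15, 54, 85]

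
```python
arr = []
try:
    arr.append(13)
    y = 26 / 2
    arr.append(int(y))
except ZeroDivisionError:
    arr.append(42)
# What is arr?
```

Step-by-step execution trace:
1. try: `arr.append(13)` → arr = [13].
2. `y = 26 / 2` → y = 13.0. No exception raised.
3. `arr.append(int(y))` → arr = [13, 13].
4. `except ZeroDivisionError` is skipped (no exception was raised).
Result: [13, 13]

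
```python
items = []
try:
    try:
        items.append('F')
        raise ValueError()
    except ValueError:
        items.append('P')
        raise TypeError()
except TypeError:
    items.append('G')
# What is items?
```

Step-by-step execution trace:
1. Inner try: `items.append('F')` → items = ['F'].
2. `raise ValueError()` raises ValueError.
3. Inner `except ValueError` matches → `items.append('P')` → items = ['F', 'P'].
4. `raise TypeError()` raises TypeError; propagates to outer try.
5. Outer `except TypeError` matches → `items.append('G')` → items = ['F', 'P', 'G'].
Result: ['F', 'P', 'G']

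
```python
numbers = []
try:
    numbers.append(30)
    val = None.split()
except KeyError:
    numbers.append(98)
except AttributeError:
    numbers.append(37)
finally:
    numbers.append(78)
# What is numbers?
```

Step-by-step execution trace:
1. try: `numbers.append(30)` → numbers = [30].
2. `val = None.split()` raises AttributeError.
3. `except KeyError` does not match AttributeError; skipped.
4. `except AttributeError` matches → `numbers.append(37)` → numbers = [30, 37].
5. finally always runs: `numbers.append(78)` → numbers = [30, 37, 78].
Result: [30, 37, 78]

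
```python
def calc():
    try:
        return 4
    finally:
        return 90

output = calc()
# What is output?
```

Step-by-step execution trace:
1. `calc()` enters try: `return 4` sets pending return value 4.
2. Before returning, `finally: return 90` runs and overrides the pending return.
3. calc() returns 90 → output = 90.
Result: 90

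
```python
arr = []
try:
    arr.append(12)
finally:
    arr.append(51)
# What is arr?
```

Step-by-step execution trace:
1. try: `arr.append(12)` → arr = [12].
2. The try body completes without raising.
3. finally always runs: `arr.append(51)` → arr = [12, 51].
Result: [12, 51]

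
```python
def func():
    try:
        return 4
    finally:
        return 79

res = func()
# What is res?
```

Step-by-step execution trace:
1. `func()` enters try: `return 4` sets pending return value 4.
2. Before returning, `finally: return 79` runs and overrides the pending return.
3. func() returns 79 → res = 79.
Result: 79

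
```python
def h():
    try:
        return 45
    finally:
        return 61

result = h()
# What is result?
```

Step-by-step execution trace:
1. `h()` enters try: `return 45` sets pending return value 45.
2. Before returning, `finally: return 61` runs and overrides the pending return.
3. h() returns 61 → result = 61.
Result: 61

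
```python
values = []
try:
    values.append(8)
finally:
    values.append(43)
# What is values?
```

Step-by-step execution trace:
1. try: `values.append(8)` → values = [8].
2. The try body completes without raising.
3. finally always runs: `values.append(43)` → values = [8, 43].
Result: [8, 43]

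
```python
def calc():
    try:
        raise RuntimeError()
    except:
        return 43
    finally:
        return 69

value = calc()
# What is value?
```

Step-by-step execution trace:
1. `calc()` enters try: `raise RuntimeError()` raises RuntimeError.
2. bare `except` matches → `return 43` sets pending return value 43.
3. Before returning, `finally: return 69` runs and overrides the pending return.
4. calc() returns 69 → value = 69.
Result: 69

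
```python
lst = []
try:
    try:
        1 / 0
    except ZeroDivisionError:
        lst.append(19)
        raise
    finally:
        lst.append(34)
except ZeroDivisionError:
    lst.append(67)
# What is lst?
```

Step-by-step execution trace:
1. Inner try: `1 / 0` raises ZeroDivisionError.
2. Inner `except ZeroDivisionError` matches → `lst.append(19)` → lst = [19].
3. bare `raise` re-raises ZeroDivisionError.
4. Inner `finally` runs during unwinding: `lst.append(34)` → lst = [19, 34].
5. Outer `except ZeroDivisionError` matches → `lst.append(67)` → lst = [19, 34, 67].
Result: [19, 34, 67]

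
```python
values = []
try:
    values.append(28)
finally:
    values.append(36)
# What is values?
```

Step-by-step execution trace:
1. try: `values.append(28)` → values = [28].
2. The try body completes without raising.
3. finally always runs: `values.append(36)` → values = [28, 36].
Result: [28, 36]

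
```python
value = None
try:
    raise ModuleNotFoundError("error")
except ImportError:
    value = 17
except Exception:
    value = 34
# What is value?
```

Step-by-step execution trace:
1. `raise ModuleNotFoundError(...)` raises ModuleNotFoundError.
2. `except ImportError` matches (ModuleNotFoundError is a subclass of ImportError) → value = 17.
3. `except Exception` is not reached.
Result: 17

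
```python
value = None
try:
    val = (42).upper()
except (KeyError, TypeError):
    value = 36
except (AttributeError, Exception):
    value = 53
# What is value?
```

Step-by-step execution trace:
1. `val = (42).upper()` raises AttributeError.
2. `except (KeyError, TypeError)` does not match AttributeError; skipped.
3. `except (AttributeError, Exception)` matches (AttributeError is in the tuple) → value = 53.
Result: 53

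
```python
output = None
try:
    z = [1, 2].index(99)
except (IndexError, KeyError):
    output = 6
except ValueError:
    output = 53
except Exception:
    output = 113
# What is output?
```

Step-by-step execution trace:
1. `z = [1, 2].index(99)` raises ValueError.
2. `except (IndexError, KeyError)` does not match ValueError; skipped.
3. `except ValueError` matches (exact type match) → output = 53.
4. `except Exception` is not reached.
Result: 53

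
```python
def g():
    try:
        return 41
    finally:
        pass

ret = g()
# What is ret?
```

Step-by-step execution trace:
1. `g()` enters try: `return 41` sets pending return value 41.
2. Before returning, `finally: pass` runs (no effect).
3. g() returns 41 → ret = 41.
Result: 41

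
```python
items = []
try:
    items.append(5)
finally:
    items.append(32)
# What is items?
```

Step-by-step execution trace:
1. try: `items.append(5)` → items = [5].
2. The try body completes without raising.
3. finally always runs: `items.append(32)` → items = [5, 32].
Result: [5, 32]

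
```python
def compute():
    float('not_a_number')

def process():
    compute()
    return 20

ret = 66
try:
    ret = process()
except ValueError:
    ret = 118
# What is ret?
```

Step-by-step execution trace:
1. ret starts at 66.
2. try: `process()` calls `compute()`.
3. `compute()` evaluates `float('not_a_number')`, which raises ValueError; it propagates through process (uncaught).
4. `return 20` in process is not reached; the assignment to ret does not complete.
5. `except ValueError` matches → ret = 118.
Result: 118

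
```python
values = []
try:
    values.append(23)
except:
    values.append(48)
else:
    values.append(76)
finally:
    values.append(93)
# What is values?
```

Step-by-step execution trace:
1. try: `values.append(23)` → values = [23]. No exception raised.
2. `except` is skipped.
3. `else` runs: `values.append(76)` → values = [23, 76].
4. `finally` always runs: `values.append(93)` → values = [23, 76, 93].
Result: [23, 76, 93]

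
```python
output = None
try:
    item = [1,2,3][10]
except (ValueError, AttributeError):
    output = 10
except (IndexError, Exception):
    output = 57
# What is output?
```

Step-by-step execution trace:
1. `item = [1,2,3][10]` raises IndexError.
2. `except (ValueError, AttributeError)` does not match IndexError; skipped.
3. `except (IndexError, Exception)` matches (IndexError is in the tuple) → output = 57.
Result: 57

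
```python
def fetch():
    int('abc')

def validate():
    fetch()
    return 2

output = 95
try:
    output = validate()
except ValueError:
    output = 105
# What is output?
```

Step-by-step execution trace:
1. output starts at 95.
2. try: `validate()` calls `fetch()`.
3. `fetch()` evaluates `int('abc')`, which raises ValueError; it propagates through validate (uncaught).
4. `return 2` in validate is not reached; the assignment to output does not complete.
5. `except ValueError` matches → output = 105.
Result: 105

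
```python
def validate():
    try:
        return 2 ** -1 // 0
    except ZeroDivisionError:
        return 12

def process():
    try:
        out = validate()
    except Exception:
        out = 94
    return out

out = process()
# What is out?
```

Step-by-step execution trace:
1. `process()` calls `validate()`.
2. In validate: `2 ** -1 // 0` raises ZeroDivisionError; `except ZeroDivisionError` catches it → returns 12.
3. In process: `out = validate()` → out = 12. No exception reaches process.
4. `except Exception` is skipped; process returns 12.
5. out = 12.
Result: 12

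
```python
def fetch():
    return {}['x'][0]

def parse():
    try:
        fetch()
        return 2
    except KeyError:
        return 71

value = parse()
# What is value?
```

Step-by-step execution trace:
1. `parse()` calls `fetch()`.
2. `fetch()` evaluates `{}['x'][0]`, which raises KeyError; it propagates to the caller.
3. `return 2` is not reached.
4. `except KeyError` in parse matches → returns 71.
5. value = 71.
Result: 71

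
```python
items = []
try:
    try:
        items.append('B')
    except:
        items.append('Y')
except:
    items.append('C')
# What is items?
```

Step-by-step execution trace:
1. Inner try: `items.append('B')` → items = ['B']. No exception raised.
2. Inner `except` is skipped.
3. Inner try completes normally; outer `except` is skipped.
Result: ['B']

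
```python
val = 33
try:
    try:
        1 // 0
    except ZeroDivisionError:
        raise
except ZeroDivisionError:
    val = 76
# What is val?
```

Step-by-step execution trace:
1. Inner try: `1 // 0` raises ZeroDivisionError.
2. Inner `except ZeroDivisionError` matches; bare `raise` re-raises the same ZeroDivisionError.
3. Outer `except ZeroDivisionError` matches → val = 76.
Result: 76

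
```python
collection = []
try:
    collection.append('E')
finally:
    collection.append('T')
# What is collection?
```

Step-by-step execution trace:
1. try: `collection.append('E')` → collection = ['E'].
2. The try body completes without raising.
3. finally always runs: `collection.append('T')` → collection = ['E', 'T'].
Result: ['E', 'T']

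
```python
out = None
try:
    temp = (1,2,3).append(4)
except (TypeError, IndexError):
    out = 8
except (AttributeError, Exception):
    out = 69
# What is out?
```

Step-by-step execution trace:
1. `temp = (1,2,3).append(4)` raises AttributeError.
2. `except (TypeError, IndexError)` does not match AttributeError; skipped.
3. `except (AttributeError, Exception)` matches (AttributeError is in the tuple) → out = 69.
Result: 69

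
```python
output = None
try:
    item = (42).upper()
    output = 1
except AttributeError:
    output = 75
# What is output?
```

Step-by-step execution trace:
1. `item = (42).upper()` raises AttributeError.
2. `output = 1` is not reached.
3. `except AttributeError` matches → output = 75.
Result: 75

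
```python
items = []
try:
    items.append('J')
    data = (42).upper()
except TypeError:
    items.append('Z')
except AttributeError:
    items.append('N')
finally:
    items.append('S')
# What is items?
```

Step-by-step execution trace:
1. try: `items.append('J')` → items = ['J'].
2. `data = (42).upper()` raises AttributeError.
3. `except TypeError` does not match AttributeError; skipped.
4. `except AttributeError` matches → `items.append('N')` → items = ['J', 'N'].
5. finally always runs: `items.append('S')` → items = ['J', 'N', 'S'].
Result: ['J', 'N', 'S']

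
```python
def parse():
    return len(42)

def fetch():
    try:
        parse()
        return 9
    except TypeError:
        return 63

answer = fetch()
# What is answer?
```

Step-by-step execution trace:
1. `fetch()` calls `parse()`.
2. `parse()` evaluates `len(42)`, which raises TypeError; it propagates to the caller.
3. `return 9` is not reached.
4. `except TypeError` in fetch matches → returns 63.
5. answer = 63.
Result: 63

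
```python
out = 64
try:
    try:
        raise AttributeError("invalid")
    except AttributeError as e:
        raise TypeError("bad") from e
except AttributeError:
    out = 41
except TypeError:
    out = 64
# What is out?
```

Step-by-step execution trace:
1. Inner try raises AttributeError; inner `except AttributeError as e` catches it.
2. `raise TypeError(...) from e` raises TypeError (AttributeError is attached as __cause__, but only TypeError is active).
3. Outer `except AttributeError` does not match TypeError; skipped.
4. Outer `except TypeError` matches → out = 64.
Result: 64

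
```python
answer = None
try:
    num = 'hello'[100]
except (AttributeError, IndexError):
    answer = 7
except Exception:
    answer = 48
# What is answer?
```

Step-by-step execution trace:
1. `num = 'hello'[100]` raises IndexError.
2. `except (AttributeError, IndexError)` matches (IndexError is in the tuple) → answer = 7.
3. `except Exception` is not reached.
Result: 7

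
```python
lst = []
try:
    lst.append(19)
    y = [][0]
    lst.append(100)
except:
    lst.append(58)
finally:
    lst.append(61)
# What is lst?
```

Step-by-step execution trace:
1. try: `lst.append(19)` → lst = [19].
2. `y = [][0]` raises IndexError; `lst.append(100)` is not reached.
3. bare `except` matches → `lst.append(58)` → lst = [19, 58].
4. finally always runs: `lst.append(61)` → lst = [19, 58, 61].
Result: [19, 58, 61]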